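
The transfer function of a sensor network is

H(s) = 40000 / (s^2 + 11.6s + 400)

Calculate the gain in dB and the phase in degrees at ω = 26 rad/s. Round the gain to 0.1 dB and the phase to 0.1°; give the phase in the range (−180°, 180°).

At s = jω = j26:
quadratic: (j26)² + 11.6·j26 + 400 = -276 + j301.6 → |·| ≈ 408.83, ∠ ≈ 132.46°
|H| = 40000 / 408.83 ≈ 97.84
Gain = 20 log₁₀(97.84) ≈ 39.81 dB
∠H = 0.00° − 132.46° = -132.46°

39.8 dB, -132.5°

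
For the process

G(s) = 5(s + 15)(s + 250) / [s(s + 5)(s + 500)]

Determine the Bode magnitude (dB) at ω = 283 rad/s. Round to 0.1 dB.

-38.7 dB

At s = jω = j283:
zero (s+15): 15 + j283 → |·| = √(15²+283²) = √80314 ≈ 283.4, ∠ = arctan(283/15) ≈ 86.97°
zero (s+250): 250 + j283 → |·| = √(250²+283²) = √142589 ≈ 377.61, ∠ = arctan(283/250) ≈ 48.54°
pole (s+5): 5 + j283 → |·| = √(5²+283²) = √80114 ≈ 283.04, ∠ = arctan(283/5) ≈ 88.99°
pole (s+500): 500 + j283 → |·| = √(500²+283²) = √330089 ≈ 574.53, ∠ = arctan(283/500) ≈ 29.51°
pole at origin: |s| = 283, ∠ = 90.00° (in denominator)
|G| = 5 · 1.0701e+05 / 4.602e+07 ≈ 0.011626
Gain = 20 log₁₀(0.011626) ≈ -38.69 dB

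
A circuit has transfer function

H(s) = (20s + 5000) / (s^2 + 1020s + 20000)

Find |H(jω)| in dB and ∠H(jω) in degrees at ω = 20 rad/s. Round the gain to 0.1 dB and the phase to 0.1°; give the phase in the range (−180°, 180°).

Substitute s = j20:
Numerator: 20(j20) + 5000 = 5000 + j400
Denominator: (j20)^2 + 1020(j20) + 20000 = 19600 + j20400
|N| = √(5000² + 400²) ≈ 5016, ∠N ≈ 4.57°
|D| = √(19600² + 20400²) ≈ 28290, ∠D ≈ 46.15°
|H| = 5016 / 28290 ≈ 0.17731
Gain = 20 log₁₀(0.17731) ≈ -15.03 dB
∠H = 4.57° − 46.15° = -41.58°

-15.0 dB, -41.6°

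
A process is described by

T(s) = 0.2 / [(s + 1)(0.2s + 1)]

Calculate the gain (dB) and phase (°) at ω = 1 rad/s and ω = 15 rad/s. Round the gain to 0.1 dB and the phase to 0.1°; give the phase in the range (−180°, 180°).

At ω = 1 rad/s:
pole (1 + j1·1) = 1 + j1 → |·| ≈ 1.4142, ∠ ≈ 45.00°
pole (1 + j1·0.2) = 1 + j0.2 → |·| ≈ 1.0198, ∠ ≈ 11.31°
|T| = 0.2 · 1 / (1.4142 · 1.0198) ≈ 0.13868
Gain = 20 log₁₀(0.13868) ≈ -17.16 dB
∠T = (0°) − (45.00° + 11.31°) = -56.31°

At ω = 15 rad/s:
pole (1 + j15·1) = 1 + j15 → |·| ≈ 15.033, ∠ ≈ 86.19°
pole (1 + j15·0.2) = 1 + j3 → |·| ≈ 3.1623, ∠ ≈ 71.57°
|T| = 0.2 · 1 / (15.033 · 3.1623) ≈ 0.0042071
Gain = 20 log₁₀(0.0042071) ≈ -47.52 dB
∠T = (0°) − (86.19° + 71.57°) = -157.76°

ω = 1: -17.2 dB, -56.3°; ω = 15: -47.5 dB, -157.8°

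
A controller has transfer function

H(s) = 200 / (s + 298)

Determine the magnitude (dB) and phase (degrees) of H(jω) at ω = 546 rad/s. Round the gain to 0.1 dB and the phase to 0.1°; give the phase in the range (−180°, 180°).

Substitute s = j546:
Numerator: 200 = 200 + j0
Denominator: (j546) + 298 = 298 + j546
|N| = √(200² + 0²) ≈ 200, ∠N ≈ 0.00°
|D| = √(298² + 546²) ≈ 622.03, ∠D ≈ 61.37°
|H| = 200 / 622.03 ≈ 0.32153
Gain = 20 log₁₀(0.32153) ≈ -9.86 dB
∠H = 0.00° − 61.37° = -61.37°

-9.9 dB, -61.4°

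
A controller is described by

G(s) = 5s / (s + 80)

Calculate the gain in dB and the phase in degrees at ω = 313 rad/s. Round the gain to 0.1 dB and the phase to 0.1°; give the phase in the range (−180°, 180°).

13.7 dB, 14.3°

At s = jω = j313:
zero at origin: s = j313 → |·| = 313, ∠ = 90.00°
pole (s+80): 80 + j313 → |·| = √(80²+313²) = √104369 ≈ 323.06, ∠ = arctan(313/80) ≈ 75.66°
|G| = 5 · 313 / 323.06 ≈ 4.8443
Gain = 20 log₁₀(4.8443) ≈ 13.70 dB
∠G = 90.00° − 75.66° = 14.34°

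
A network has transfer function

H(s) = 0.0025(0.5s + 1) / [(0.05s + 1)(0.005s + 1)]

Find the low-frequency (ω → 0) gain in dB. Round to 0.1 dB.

H(0) = 0.0025 · 1 / 1 = 0.0025
20 log₁₀(0.0025) ≈ -52.04 dB

-52.0 dB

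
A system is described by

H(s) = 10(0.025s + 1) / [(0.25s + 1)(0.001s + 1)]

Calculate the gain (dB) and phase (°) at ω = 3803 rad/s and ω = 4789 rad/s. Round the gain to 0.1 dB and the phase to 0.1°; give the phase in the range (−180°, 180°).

At ω = 3803 rad/s:
zero (1 + j3803·0.025) = 1 + j95.075 → |·| ≈ 95.08, ∠ ≈ 89.40°
pole (1 + j3803·0.25) = 1 + j950.75 → |·| ≈ 950.75, ∠ ≈ 89.94°
pole (1 + j3803·0.001) = 1 + j3.803 → |·| ≈ 3.9323, ∠ ≈ 75.27°
|H| = 10 · 95.08 / (950.75 · 3.9323) ≈ 0.25432
Gain = 20 log₁₀(0.25432) ≈ -11.89 dB
∠H = (89.40°) − (89.94° + 75.27°) = -75.81°

At ω = 4789 rad/s:
zero (1 + j4789·0.025) = 1 + j119.725 → |·| ≈ 119.73, ∠ ≈ 89.52°
pole (1 + j4789·0.25) = 1 + j1197.25 → |·| ≈ 1197.3, ∠ ≈ 89.95°
pole (1 + j4789·0.001) = 1 + j4.789 → |·| ≈ 4.8923, ∠ ≈ 78.21°
|H| = 10 · 119.73 / (1197.3 · 4.8923) ≈ 0.2044
Gain = 20 log₁₀(0.2044) ≈ -13.79 dB
∠H = (89.52°) − (89.95° + 78.21°) = -78.64°

ω = 3803: -11.9 dB, -75.8°; ω = 4789: -13.8 dB, -78.6°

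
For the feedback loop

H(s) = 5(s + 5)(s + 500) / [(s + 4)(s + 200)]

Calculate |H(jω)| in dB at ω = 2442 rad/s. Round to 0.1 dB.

14.1 dB

At s = jω = j2442:
zero (s+5): 5 + j2442 → |·| = √(5²+2442²) = √5963389 ≈ 2442, ∠ = arctan(2442/5) ≈ 89.88°
zero (s+500): 500 + j2442 → |·| = √(500²+2442²) = √6213364 ≈ 2492.7, ∠ = arctan(2442/500) ≈ 78.43°
pole (s+4): 4 + j2442 → |·| = √(4²+2442²) = √5963380 ≈ 2442, ∠ = arctan(2442/4) ≈ 89.91°
pole (s+200): 200 + j2442 → |·| = √(200²+2442²) = √6003364 ≈ 2450.2, ∠ = arctan(2442/200) ≈ 85.32°
|H| = 5 · 6.0872e+06 / 5.9834e+06 ≈ 5.0867
Gain = 20 log₁₀(5.0867) ≈ 14.13 dB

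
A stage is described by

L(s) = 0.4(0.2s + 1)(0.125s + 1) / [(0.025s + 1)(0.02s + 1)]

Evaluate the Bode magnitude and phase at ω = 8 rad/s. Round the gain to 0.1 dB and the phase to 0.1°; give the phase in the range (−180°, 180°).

0.3 dB, 82.6°

At ω = 8 rad/s:
zero (1 + j8·0.2) = 1 + j1.6 → |·| ≈ 1.8868, ∠ ≈ 57.99°
zero (1 + j8·0.125) = 1 + j1 → |·| ≈ 1.4142, ∠ ≈ 45.00°
pole (1 + j8·0.025) = 1 + j0.2 → |·| ≈ 1.0198, ∠ ≈ 11.31°
pole (1 + j8·0.02) = 1 + j0.16 → |·| ≈ 1.0127, ∠ ≈ 9.09°
|L| = 0.4 · 1.8868 · 1.4142 / (1.0198 · 1.0127) ≈ 1.0335
Gain = 20 log₁₀(1.0335) ≈ 0.29 dB
∠L = (57.99° + 45.00°) − (11.31° + 9.09°) = 82.59°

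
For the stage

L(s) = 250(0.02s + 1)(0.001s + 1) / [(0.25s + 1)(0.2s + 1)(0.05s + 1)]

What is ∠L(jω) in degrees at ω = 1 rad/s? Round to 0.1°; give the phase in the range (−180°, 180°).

-27.0°

At ω = 1 rad/s:
zero (1 + j1·0.02) = 1 + j0.02 → |·| ≈ 1.0002, ∠ ≈ 1.15°
zero (1 + j1·0.001) = 1 + j0.001 → |·| ≈ 1, ∠ ≈ 0.06°
pole (1 + j1·0.25) = 1 + j0.25 → |·| ≈ 1.0308, ∠ ≈ 14.04°
pole (1 + j1·0.2) = 1 + j0.2 → |·| ≈ 1.0198, ∠ ≈ 11.31°
pole (1 + j1·0.05) = 1 + j0.05 → |·| ≈ 1.0012, ∠ ≈ 2.86°
∠L = (1.15° + 0.06°) − (14.04° + 11.31° + 2.86°) = -27.00°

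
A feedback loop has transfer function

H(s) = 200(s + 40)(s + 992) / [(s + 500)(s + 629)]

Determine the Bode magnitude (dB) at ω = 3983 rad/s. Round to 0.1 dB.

At s = jω = j3983:
zero (s+40): 40 + j3983 → |·| = √(40²+3983²) = √15865889 ≈ 3983.2, ∠ = arctan(3983/40) ≈ 89.42°
zero (s+992): 992 + j3983 → |·| = √(992²+3983²) = √16848353 ≈ 4104.7, ∠ = arctan(3983/992) ≈ 76.01°
pole (s+500): 500 + j3983 → |·| = √(500²+3983²) = √16114289 ≈ 4014.3, ∠ = arctan(3983/500) ≈ 82.84°
pole (s+629): 629 + j3983 → |·| = √(629²+3983²) = √16259930 ≈ 4032.4, ∠ = arctan(3983/629) ≈ 81.03°
|H| = 200 · 1.635e+07 / 1.6187e+07 ≈ 202.01
Gain = 20 log₁₀(202.01) ≈ 46.11 dB

46.1 dB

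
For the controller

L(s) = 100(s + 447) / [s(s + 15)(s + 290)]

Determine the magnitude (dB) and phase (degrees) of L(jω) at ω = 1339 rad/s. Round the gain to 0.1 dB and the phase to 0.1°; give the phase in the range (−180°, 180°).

At s = jω = j1339:
zero (s+447): 447 + j1339 → |·| = √(447²+1339²) = √1992730 ≈ 1411.6, ∠ = arctan(1339/447) ≈ 71.54°
pole (s+15): 15 + j1339 → |·| = √(15²+1339²) = √1793146 ≈ 1339.1, ∠ = arctan(1339/15) ≈ 89.36°
pole (s+290): 290 + j1339 → |·| = √(290²+1339²) = √1877021 ≈ 1370, ∠ = arctan(1339/290) ≈ 77.78°
pole at origin: |s| = 1339, ∠ = 90.00° (in denominator)
|L| = 100 · 1411.6 / 2.4565e+09 ≈ 5.7464e-05
Gain = 20 log₁₀(5.7464e-05) ≈ -84.81 dB
∠L = 71.54° − 257.14° = -185.60° ≡ 174.40° (principal value)

-84.8 dB, 174.4°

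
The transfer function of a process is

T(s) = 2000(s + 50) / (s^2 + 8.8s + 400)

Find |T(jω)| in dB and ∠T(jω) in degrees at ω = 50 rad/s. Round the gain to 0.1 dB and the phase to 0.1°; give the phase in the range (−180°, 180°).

36.4 dB, -123.2°

At s = jω = j50:
zero (s+50): 50 + j50 → |·| = √(50²+50²) = √5000 ≈ 70.711, ∠ = arctan(50/50) ≈ 45.00°
quadratic: (j50)² + 8.8·j50 + 400 = -2100 + j440 → |·| ≈ 2145.6, ∠ ≈ 168.17°
|T| = 2000 · 70.711 / 2145.6 ≈ 65.913
Gain = 20 log₁₀(65.913) ≈ 36.38 dB
∠T = 45.00° − 168.17° = -123.17°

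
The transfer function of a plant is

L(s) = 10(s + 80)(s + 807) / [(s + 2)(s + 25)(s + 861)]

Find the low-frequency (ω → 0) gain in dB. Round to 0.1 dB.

L(0) = 10·80·807 / (2·25·861) ≈ 14.997
20 log₁₀(14.997) ≈ 23.52 dB

23.5 dB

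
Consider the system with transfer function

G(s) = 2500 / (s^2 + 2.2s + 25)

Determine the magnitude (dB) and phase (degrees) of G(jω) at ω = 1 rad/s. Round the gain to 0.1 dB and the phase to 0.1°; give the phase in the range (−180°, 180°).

At s = jω = j1:
quadratic: (j1)² + 2.2·j1 + 25 = 24 + j2.2 → |·| ≈ 24.101, ∠ ≈ 5.24°
|G| = 2500 / 24.101 ≈ 103.73
Gain = 20 log₁₀(103.73) ≈ 40.32 dB
∠G = 0.00° − 5.24° = -5.24°

40.3 dB, -5.2°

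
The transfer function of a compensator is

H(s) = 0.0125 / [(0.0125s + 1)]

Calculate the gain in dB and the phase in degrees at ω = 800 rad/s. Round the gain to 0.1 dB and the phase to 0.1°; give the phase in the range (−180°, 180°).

At ω = 800 rad/s:
pole (1 + j800·0.0125) = 1 + j10 → |·| ≈ 10.05, ∠ ≈ 84.29°
|H| = 0.0125 · 1 / (10.05) ≈ 0.0012438
Gain = 20 log₁₀(0.0012438) ≈ -58.10 dB
∠H = (0°) − (84.29°) = -84.29°

-58.1 dB, -84.3°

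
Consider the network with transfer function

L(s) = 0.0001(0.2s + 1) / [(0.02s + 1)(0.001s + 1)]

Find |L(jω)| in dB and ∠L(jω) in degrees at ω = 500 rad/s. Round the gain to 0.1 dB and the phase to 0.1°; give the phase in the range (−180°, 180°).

At ω = 500 rad/s:
zero (1 + j500·0.2) = 1 + j100 → |·| ≈ 100, ∠ ≈ 89.43°
pole (1 + j500·0.02) = 1 + j10 → |·| ≈ 10.05, ∠ ≈ 84.29°
pole (1 + j500·0.001) = 1 + j0.5 → |·| ≈ 1.118, ∠ ≈ 26.57°
|L| = 0.0001 · 100 / (10.05 · 1.118) ≈ 0.00089
Gain = 20 log₁₀(0.00089) ≈ -61.01 dB
∠L = (89.43°) − (84.29° + 26.57°) = -21.43°

-61.0 dB, -21.4°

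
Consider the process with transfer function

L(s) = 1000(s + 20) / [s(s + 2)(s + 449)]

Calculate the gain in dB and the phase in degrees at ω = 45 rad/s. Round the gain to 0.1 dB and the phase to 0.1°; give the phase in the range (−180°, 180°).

-25.4 dB, -117.1°

At s = jω = j45:
zero (s+20): 20 + j45 → |·| = √(20²+45²) = √2425 ≈ 49.244, ∠ = arctan(45/20) ≈ 66.04°
pole (s+2): 2 + j45 → |·| = √(2²+45²) = √2029 ≈ 45.044, ∠ = arctan(45/2) ≈ 87.46°
pole (s+449): 449 + j45 → |·| = √(449²+45²) = √203626 ≈ 451.25, ∠ = arctan(45/449) ≈ 5.72°
pole at origin: |s| = 45, ∠ = 90.00° (in denominator)
|L| = 1000 · 49.244 / 9.1467e+05 ≈ 0.053838
Gain = 20 log₁₀(0.053838) ≈ -25.38 dB
∠L = 66.04° − 183.18° = -117.14°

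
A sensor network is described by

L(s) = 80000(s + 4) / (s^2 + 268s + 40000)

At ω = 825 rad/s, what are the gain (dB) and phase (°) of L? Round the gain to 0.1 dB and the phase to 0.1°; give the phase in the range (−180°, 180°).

At s = jω = j825:
zero (s+4): 4 + j825 → |·| = √(4²+825²) = √680641 ≈ 825.01, ∠ = arctan(825/4) ≈ 89.72°
quadratic: (j825)² + 268·j825 + 40000 = -640625 + j221100 → |·| ≈ 6.7771e+05, ∠ ≈ 160.96°
|L| = 80000 · 825.01 / 6.7771e+05 ≈ 97.388
Gain = 20 log₁₀(97.388) ≈ 39.77 dB
∠L = 89.72° − 160.96° = -71.24°

39.8 dB, -71.2°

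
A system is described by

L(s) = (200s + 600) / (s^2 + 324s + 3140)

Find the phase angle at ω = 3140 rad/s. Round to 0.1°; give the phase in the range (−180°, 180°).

Substitute s = j3140:
Numerator: 200(j3140) + 600 = 600 + j628000
Denominator: (j3140)^2 + 324(j3140) + 3140 = -9856460 + j1017360
|N| = √(600² + 628000²) ≈ 6.28e+05, ∠N ≈ 89.95°
|D| = √(9856460² + 1017360²) ≈ 9.9088e+06, ∠D ≈ 174.11°
∠L = 89.95° − 174.11° = -84.16°

-84.2°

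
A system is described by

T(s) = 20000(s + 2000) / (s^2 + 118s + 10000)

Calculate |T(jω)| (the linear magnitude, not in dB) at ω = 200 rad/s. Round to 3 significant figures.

At s = jω = j200:
zero (s+2000): 2000 + j200 → |·| = √(2000²+200²) = √4040000 ≈ 2010, ∠ = arctan(200/2000) ≈ 5.71°
quadratic: (j200)² + 118·j200 + 10000 = -30000 + j23600 → |·| ≈ 38170, ∠ ≈ 141.81°
|T| = 20000 · 2010 / 38170 ≈ 1053.2

1.05e+03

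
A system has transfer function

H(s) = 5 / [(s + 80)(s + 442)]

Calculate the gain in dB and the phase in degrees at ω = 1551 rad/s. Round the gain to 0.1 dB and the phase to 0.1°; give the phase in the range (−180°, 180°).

At s = jω = j1551:
pole (s+80): 80 + j1551 → |·| = √(80²+1551²) = √2412001 ≈ 1553.1, ∠ = arctan(1551/80) ≈ 87.05°
pole (s+442): 442 + j1551 → |·| = √(442²+1551²) = √2600965 ≈ 1612.8, ∠ = arctan(1551/442) ≈ 74.09°
|H| = 5 / 2.5048e+06 ≈ 1.9962e-06
Gain = 20 log₁₀(1.9962e-06) ≈ -114.00 dB
∠H = 0.00° − 161.14° = -161.14°

-114.0 dB, -161.1°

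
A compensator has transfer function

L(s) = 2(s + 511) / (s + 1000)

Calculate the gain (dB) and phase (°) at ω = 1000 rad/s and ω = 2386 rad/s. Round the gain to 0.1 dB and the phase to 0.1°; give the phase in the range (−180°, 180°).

ω = 1000: 4.0 dB, 17.9°; ω = 2386: 5.5 dB, 10.7°

At s = jω = j1000:
zero (s+511): 511 + j1000 → |·| = √(511²+1000²) = √1261121 ≈ 1123, ∠ = arctan(1000/511) ≈ 62.93°
pole (s+1000): 1000 + j1000 → |·| = √(1000²+1000²) = √2000000 ≈ 1414.2, ∠ = arctan(1000/1000) ≈ 45.00°
|L| = 2 · 1123 / 1414.2 ≈ 1.5882
Gain = 20 log₁₀(1.5882) ≈ 4.02 dB
∠L = 62.93° − 45.00° = 17.93°

At s = jω = j2386:
zero (s+511): 511 + j2386 → |·| = √(511²+2386²) = √5954117 ≈ 2440.1, ∠ = arctan(2386/511) ≈ 77.91°
pole (s+1000): 1000 + j2386 → |·| = √(1000²+2386²) = √6692996 ≈ 2587.1, ∠ = arctan(2386/1000) ≈ 67.26°
|L| = 2 · 2440.1 / 2587.1 ≈ 1.8864
Gain = 20 log₁₀(1.8864) ≈ 5.51 dB
∠L = 77.91° − 67.26° = 10.65°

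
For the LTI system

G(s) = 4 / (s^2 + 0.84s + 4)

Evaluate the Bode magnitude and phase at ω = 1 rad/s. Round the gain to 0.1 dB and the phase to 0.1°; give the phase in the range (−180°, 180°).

2.2 dB, -15.6°

At s = jω = j1:
quadratic: (j1)² + 0.84·j1 + 4 = 3 + j0.84 → |·| ≈ 3.1154, ∠ ≈ 15.64°
|G| = 4 / 3.1154 ≈ 1.2839
Gain = 20 log₁₀(1.2839) ≈ 2.17 dB
∠G = 0.00° − 15.64° = -15.64°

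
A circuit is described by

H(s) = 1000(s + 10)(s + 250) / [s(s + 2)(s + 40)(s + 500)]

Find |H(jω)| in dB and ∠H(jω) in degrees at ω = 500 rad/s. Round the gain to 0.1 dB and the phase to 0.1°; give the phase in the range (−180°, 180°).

At s = jω = j500:
zero (s+10): 10 + j500 → |·| = √(10²+500²) = √250100 ≈ 500.1, ∠ = arctan(500/10) ≈ 88.85°
zero (s+250): 250 + j500 → |·| = √(250²+500²) = √312500 ≈ 559.02, ∠ = arctan(500/250) ≈ 63.43°
pole (s+2): 2 + j500 → |·| = √(2²+500²) = √250004 ≈ 500, ∠ = arctan(500/2) ≈ 89.77°
pole (s+40): 40 + j500 → |·| = √(40²+500²) = √251600 ≈ 501.6, ∠ = arctan(500/40) ≈ 85.43°
pole (s+500): 500 + j500 → |·| = √(500²+500²) = √500000 ≈ 707.11, ∠ = arctan(500/500) ≈ 45.00°
pole at origin: |s| = 500, ∠ = 90.00° (in denominator)
|H| = 1000 · 2.7957e+05 / 8.8672e+10 ≈ 0.0031529
Gain = 20 log₁₀(0.0031529) ≈ -50.03 dB
∠H = 152.28° − 310.20° = -157.92°

-50.0 dB, -157.9°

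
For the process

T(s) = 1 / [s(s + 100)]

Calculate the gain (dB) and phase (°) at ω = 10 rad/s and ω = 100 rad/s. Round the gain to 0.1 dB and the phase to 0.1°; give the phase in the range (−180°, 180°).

At s = jω = j10:
pole (s+100): 100 + j10 → |·| = √(100²+10²) = √10100 ≈ 100.5, ∠ = arctan(10/100) ≈ 5.71°
pole at origin: |s| = 10, ∠ = 90.00° (in denominator)
|T| = 1 / 1005 ≈ 0.00099502
Gain = 20 log₁₀(0.00099502) ≈ -60.04 dB
∠T = 0.00° − 95.71° = -95.71°

At s = jω = j100:
pole (s+100): 100 + j100 → |·| = √(100²+100²) = √20000 ≈ 141.42, ∠ = arctan(100/100) ≈ 45.00°
pole at origin: |s| = 100, ∠ = 90.00° (in denominator)
|T| = 1 / 14142 ≈ 7.0711e-05
Gain = 20 log₁₀(7.0711e-05) ≈ -83.01 dB
∠T = 0.00° − 135.00° = -135.00°

ω = 10: -60.0 dB, -95.7°; ω = 100: -83.0 dB, -135.0°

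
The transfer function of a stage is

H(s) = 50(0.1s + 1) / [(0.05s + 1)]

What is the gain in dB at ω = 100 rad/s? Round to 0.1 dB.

39.9 dB

At ω = 100 rad/s:
zero (1 + j100·0.1) = 1 + j10 → |·| ≈ 10.05, ∠ ≈ 84.29°
pole (1 + j100·0.05) = 1 + j5 → |·| ≈ 5.099, ∠ ≈ 78.69°
|H| = 50 · 10.05 / (5.099) ≈ 98.549
Gain = 20 log₁₀(98.549) ≈ 39.87 dB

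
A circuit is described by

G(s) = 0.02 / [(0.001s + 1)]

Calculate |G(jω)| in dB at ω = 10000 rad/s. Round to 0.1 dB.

At ω = 10000 rad/s:
pole (1 + j10000·0.001) = 1 + j10 → |·| ≈ 10.05, ∠ ≈ 84.29°
|G| = 0.02 · 1 / (10.05) ≈ 0.00199
Gain = 20 log₁₀(0.00199) ≈ -54.02 dB

-54.0 dB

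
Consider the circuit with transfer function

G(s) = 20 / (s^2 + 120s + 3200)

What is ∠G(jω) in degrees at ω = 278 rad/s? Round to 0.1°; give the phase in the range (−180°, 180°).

-155.8°

Substitute s = j278:
Numerator: 20 = 20 + j0
Denominator: (j278)^2 + 120(j278) + 3200 = -74084 + j33360
|N| = √(20² + 0²) ≈ 20, ∠N ≈ 0.00°
|D| = √(74084² + 33360²) ≈ 81249, ∠D ≈ 155.76°
∠G = 0.00° − 155.76° = -155.76°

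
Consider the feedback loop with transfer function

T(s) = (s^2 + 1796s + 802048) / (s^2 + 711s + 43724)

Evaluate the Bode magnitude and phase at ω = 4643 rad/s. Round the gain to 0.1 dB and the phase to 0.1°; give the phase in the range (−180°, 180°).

0.2 dB, -13.2°

Substitute s = j4643:
Numerator: (j4643)^2 + 1796(j4643) + 802048 = -20755401 + j8338828
Denominator: (j4643)^2 + 711(j4643) + 43724 = -21513725 + j3301173
|N| = √(20755401² + 8338828²) ≈ 2.2368e+07, ∠N ≈ 158.11°
|D| = √(21513725² + 3301173²) ≈ 2.1766e+07, ∠D ≈ 171.28°
|T| = 2.2368e+07 / 2.1766e+07 ≈ 1.0277
Gain = 20 log₁₀(1.0277) ≈ 0.24 dB
∠T = 158.11° − 171.28° = -13.17°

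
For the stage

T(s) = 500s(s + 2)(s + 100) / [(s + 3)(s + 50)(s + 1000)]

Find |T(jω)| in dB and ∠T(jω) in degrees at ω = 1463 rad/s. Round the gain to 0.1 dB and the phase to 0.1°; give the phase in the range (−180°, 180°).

52.3 dB, 32.4°

At s = jω = j1463:
zero (s+2): 2 + j1463 → |·| = √(2²+1463²) = √2140373 ≈ 1463, ∠ = arctan(1463/2) ≈ 89.92°
zero (s+100): 100 + j1463 → |·| = √(100²+1463²) = √2150369 ≈ 1466.4, ∠ = arctan(1463/100) ≈ 86.09°
zero at origin: s = j1463 → |·| = 1463, ∠ = 90.00°
pole (s+3): 3 + j1463 → |·| = √(3²+1463²) = √2140378 ≈ 1463, ∠ = arctan(1463/3) ≈ 89.88°
pole (s+50): 50 + j1463 → |·| = √(50²+1463²) = √2142869 ≈ 1463.9, ∠ = arctan(1463/50) ≈ 88.04°
pole (s+1000): 1000 + j1463 → |·| = √(1000²+1463²) = √3140369 ≈ 1772.1, ∠ = arctan(1463/1000) ≈ 55.65°
|T| = 500 · 3.1386e+09 / 3.7953e+09 ≈ 413.49
Gain = 20 log₁₀(413.49) ≈ 52.33 dB
∠T = 266.01° − 233.57° = 32.44°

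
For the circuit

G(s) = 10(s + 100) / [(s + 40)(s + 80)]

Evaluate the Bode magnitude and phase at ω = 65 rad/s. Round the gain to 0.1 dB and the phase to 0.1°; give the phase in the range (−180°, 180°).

-16.4 dB, -64.5°

At s = jω = j65:
zero (s+100): 100 + j65 → |·| = √(100²+65²) = √14225 ≈ 119.27, ∠ = arctan(65/100) ≈ 33.02°
pole (s+40): 40 + j65 → |·| = √(40²+65²) = √5825 ≈ 76.322, ∠ = arctan(65/40) ≈ 58.39°
pole (s+80): 80 + j65 → |·| = √(80²+65²) = √10625 ≈ 103.08, ∠ = arctan(65/80) ≈ 39.09°
|G| = 10 · 119.27 / 7867.3 ≈ 0.1516
Gain = 20 log₁₀(0.1516) ≈ -16.39 dB
∠G = 33.02° − 97.48° = -64.46°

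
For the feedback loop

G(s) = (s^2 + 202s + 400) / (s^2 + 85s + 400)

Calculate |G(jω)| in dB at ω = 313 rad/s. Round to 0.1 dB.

Substitute s = j313:
Numerator: (j313)^2 + 202(j313) + 400 = -97569 + j63226
Denominator: (j313)^2 + 85(j313) + 400 = -97569 + j26605
|N| = √(97569² + 63226²) ≈ 1.1626e+05, ∠N ≈ 147.06°
|D| = √(97569² + 26605²) ≈ 1.0113e+05, ∠D ≈ 164.75°
|G| = 1.1626e+05 / 1.0113e+05 ≈ 1.1496
Gain = 20 log₁₀(1.1496) ≈ 1.21 dB

1.2 dB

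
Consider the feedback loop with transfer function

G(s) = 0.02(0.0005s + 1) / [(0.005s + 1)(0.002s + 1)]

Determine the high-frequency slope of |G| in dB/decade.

Each pole contributes −20 dB/decade at high frequency; each zero contributes +20 dB/decade.
Net: 1 zero(s) − 2 pole(s) → -20 dB/decade.

-20 dB/decade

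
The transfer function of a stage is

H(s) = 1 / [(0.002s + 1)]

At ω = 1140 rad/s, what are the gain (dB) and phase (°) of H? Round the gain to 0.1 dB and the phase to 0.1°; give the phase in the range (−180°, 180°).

At ω = 1140 rad/s:
pole (1 + j1140·0.002) = 1 + j2.28 → |·| ≈ 2.4897, ∠ ≈ 66.32°
|H| = 1 · 1 / (2.4897) ≈ 0.40165
Gain = 20 log₁₀(0.40165) ≈ -7.92 dB
∠H = (0°) − (66.32°) = -66.32°

-7.9 dB, -66.3°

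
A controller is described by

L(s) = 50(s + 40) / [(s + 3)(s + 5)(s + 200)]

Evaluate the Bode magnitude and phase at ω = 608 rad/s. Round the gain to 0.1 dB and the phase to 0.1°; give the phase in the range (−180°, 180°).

-77.8 dB, -164.8°

At s = jω = j608:
zero (s+40): 40 + j608 → |·| = √(40²+608²) = √371264 ≈ 609.31, ∠ = arctan(608/40) ≈ 86.24°
pole (s+3): 3 + j608 → |·| = √(3²+608²) = √369673 ≈ 608.01, ∠ = arctan(608/3) ≈ 89.72°
pole (s+5): 5 + j608 → |·| = √(5²+608²) = √369689 ≈ 608.02, ∠ = arctan(608/5) ≈ 89.53°
pole (s+200): 200 + j608 → |·| = √(200²+608²) = √409664 ≈ 640.05, ∠ = arctan(608/200) ≈ 71.79°
|L| = 50 · 609.31 / 2.3662e+08 ≈ 0.00012875
Gain = 20 log₁₀(0.00012875) ≈ -77.81 dB
∠L = 86.24° − 251.04° = -164.80°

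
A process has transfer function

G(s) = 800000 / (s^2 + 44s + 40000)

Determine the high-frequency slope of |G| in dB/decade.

Each pole contributes −20 dB/decade at high frequency; each zero contributes +20 dB/decade.
Net: 0 zero(s) − 2 pole(s) → -40 dB/decade.

-40 dB/decade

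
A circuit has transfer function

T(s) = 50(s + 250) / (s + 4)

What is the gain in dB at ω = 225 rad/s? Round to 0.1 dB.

37.5 dB

At s = jω = j225:
zero (s+250): 250 + j225 → |·| = √(250²+225²) = √113125 ≈ 336.34, ∠ = arctan(225/250) ≈ 41.99°
pole (s+4): 4 + j225 → |·| = √(4²+225²) = √50641 ≈ 225.04, ∠ = arctan(225/4) ≈ 88.98°
|T| = 50 · 336.34 / 225.04 ≈ 74.729
Gain = 20 log₁₀(74.729) ≈ 37.47 dB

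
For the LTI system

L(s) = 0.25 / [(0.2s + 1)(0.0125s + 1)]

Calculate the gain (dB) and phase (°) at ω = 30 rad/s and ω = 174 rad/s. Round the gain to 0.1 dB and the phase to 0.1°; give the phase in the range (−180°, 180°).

At ω = 30 rad/s:
pole (1 + j30·0.2) = 1 + j6 → |·| ≈ 6.0828, ∠ ≈ 80.54°
pole (1 + j30·0.0125) = 1 + j0.375 → |·| ≈ 1.068, ∠ ≈ 20.56°
|L| = 0.25 · 1 / (6.0828 · 1.068) ≈ 0.038483
Gain = 20 log₁₀(0.038483) ≈ -28.29 dB
∠L = (0°) − (80.54° + 20.56°) = -101.10°

At ω = 174 rad/s:
pole (1 + j174·0.2) = 1 + j34.8 → |·| ≈ 34.814, ∠ ≈ 88.35°
pole (1 + j174·0.0125) = 1 + j2.175 → |·| ≈ 2.3939, ∠ ≈ 65.31°
|L| = 0.25 · 1 / (34.814 · 2.3939) ≈ 0.0029997
Gain = 20 log₁₀(0.0029997) ≈ -50.46 dB
∠L = (0°) − (88.35° + 65.31°) = -153.66°

ω = 30: -28.3 dB, -101.1°; ω = 174: -50.5 dB, -153.7°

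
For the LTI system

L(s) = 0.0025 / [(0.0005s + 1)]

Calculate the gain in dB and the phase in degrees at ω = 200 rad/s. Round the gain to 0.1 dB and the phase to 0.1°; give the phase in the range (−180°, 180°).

At ω = 200 rad/s:
pole (1 + j200·0.0005) = 1 + j0.1 → |·| ≈ 1.005, ∠ ≈ 5.71°
|L| = 0.0025 · 1 / (1.005) ≈ 0.0024876
Gain = 20 log₁₀(0.0024876) ≈ -52.08 dB
∠L = (0°) − (5.71°) = -5.71°

-52.1 dB, -5.7°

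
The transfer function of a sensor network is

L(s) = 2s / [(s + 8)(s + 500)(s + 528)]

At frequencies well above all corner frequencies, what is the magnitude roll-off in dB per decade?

Each pole contributes −20 dB/decade at high frequency; each zero contributes +20 dB/decade.
Net: 1 zero(s) − 3 pole(s) → -40 dB/decade.

-40 dB/decade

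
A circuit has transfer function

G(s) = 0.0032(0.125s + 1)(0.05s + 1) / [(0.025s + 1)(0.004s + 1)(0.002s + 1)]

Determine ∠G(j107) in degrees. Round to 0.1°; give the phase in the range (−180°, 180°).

At ω = 107 rad/s:
zero (1 + j107·0.125) = 1 + j13.375 → |·| ≈ 13.412, ∠ ≈ 85.72°
zero (1 + j107·0.05) = 1 + j5.35 → |·| ≈ 5.4427, ∠ ≈ 79.41°
pole (1 + j107·0.025) = 1 + j2.675 → |·| ≈ 2.8558, ∠ ≈ 69.50°
pole (1 + j107·0.004) = 1 + j0.428 → |·| ≈ 1.0877, ∠ ≈ 23.17°
pole (1 + j107·0.002) = 1 + j0.214 → |·| ≈ 1.0226, ∠ ≈ 12.08°
∠G = (85.72° + 79.41°) − (69.50° + 23.17° + 12.08°) = 60.38°

60.4°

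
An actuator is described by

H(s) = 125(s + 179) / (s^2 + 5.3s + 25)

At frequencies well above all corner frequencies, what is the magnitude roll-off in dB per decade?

Each pole contributes −20 dB/decade at high frequency; each zero contributes +20 dB/decade.
Net: 1 zero(s) − 2 pole(s) → -20 dB/decade.

-20 dB/decade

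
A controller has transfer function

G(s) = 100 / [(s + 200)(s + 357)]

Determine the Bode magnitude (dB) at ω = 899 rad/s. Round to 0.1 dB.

-79.0 dB

At s = jω = j899:
pole (s+200): 200 + j899 → |·| = √(200²+899²) = √848201 ≈ 920.98, ∠ = arctan(899/200) ≈ 77.46°
pole (s+357): 357 + j899 → |·| = √(357²+899²) = √935650 ≈ 967.29, ∠ = arctan(899/357) ≈ 68.34°
|G| = 100 / 8.9085e+05 ≈ 0.00011225
Gain = 20 log₁₀(0.00011225) ≈ -79.00 dB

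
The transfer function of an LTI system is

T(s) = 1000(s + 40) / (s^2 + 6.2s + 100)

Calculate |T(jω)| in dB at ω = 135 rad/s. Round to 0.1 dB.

At s = jω = j135:
zero (s+40): 40 + j135 → |·| = √(40²+135²) = √19825 ≈ 140.8, ∠ = arctan(135/40) ≈ 73.50°
quadratic: (j135)² + 6.2·j135 + 100 = -18125 + j837 → |·| ≈ 18144, ∠ ≈ 177.36°
|T| = 1000 · 140.8 / 18144 ≈ 7.7601
Gain = 20 log₁₀(7.7601) ≈ 17.80 dB

17.8 dB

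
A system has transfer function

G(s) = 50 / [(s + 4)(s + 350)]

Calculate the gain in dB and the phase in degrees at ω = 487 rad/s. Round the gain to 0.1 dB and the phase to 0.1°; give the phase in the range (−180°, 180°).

-75.3 dB, -143.8°

At s = jω = j487:
pole (s+4): 4 + j487 → |·| = √(4²+487²) = √237185 ≈ 487.02, ∠ = arctan(487/4) ≈ 89.53°
pole (s+350): 350 + j487 → |·| = √(350²+487²) = √359669 ≈ 599.72, ∠ = arctan(487/350) ≈ 54.30°
|G| = 50 / 2.9208e+05 ≈ 0.00017119
Gain = 20 log₁₀(0.00017119) ≈ -75.33 dB
∠G = 0.00° − 143.83° = -143.83°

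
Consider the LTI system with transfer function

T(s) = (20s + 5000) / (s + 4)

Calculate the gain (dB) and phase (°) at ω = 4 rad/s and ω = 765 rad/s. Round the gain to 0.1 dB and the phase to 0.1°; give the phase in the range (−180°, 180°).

ω = 4: 58.9 dB, -44.1°; ω = 765: 26.5 dB, -17.8°

Substitute s = j4:
Numerator: 20(j4) + 5000 = 5000 + j80
Denominator: (j4) + 4 = 4 + j4
|N| = √(5000² + 80²) ≈ 5000.6, ∠N ≈ 0.92°
|D| = √(4² + 4²) ≈ 5.6569, ∠D ≈ 45.00°
|T| = 5000.6 / 5.6569 ≈ 883.98
Gain = 20 log₁₀(883.98) ≈ 58.93 dB
∠T = 0.92° − 45.00° = -44.08°

Substitute s = j765:
Numerator: 20(j765) + 5000 = 5000 + j15300
Denominator: (j765) + 4 = 4 + j765
|N| = √(5000² + 15300²) ≈ 16096, ∠N ≈ 71.90°
|D| = √(4² + 765²) ≈ 765.01, ∠D ≈ 89.70°
|T| = 16096 / 765.01 ≈ 21.04
Gain = 20 log₁₀(21.04) ≈ 26.46 dB
∠T = 71.90° − 89.70° = -17.80°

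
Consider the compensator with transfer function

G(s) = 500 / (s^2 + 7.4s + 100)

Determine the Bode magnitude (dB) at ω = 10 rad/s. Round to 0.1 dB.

At s = jω = j10:
quadratic: (j10)² + 7.4·j10 + 100 = 0 + j74 → |·| ≈ 74, ∠ ≈ 90.00°
|G| = 500 / 74 ≈ 6.7568
Gain = 20 log₁₀(6.7568) ≈ 16.59 dB

16.6 dB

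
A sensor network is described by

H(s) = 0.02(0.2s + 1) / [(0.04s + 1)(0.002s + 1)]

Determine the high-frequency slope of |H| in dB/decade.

Each pole contributes −20 dB/decade at high frequency; each zero contributes +20 dB/decade.
Net: 1 zero(s) − 2 pole(s) → -20 dB/decade.

-20 dB/decade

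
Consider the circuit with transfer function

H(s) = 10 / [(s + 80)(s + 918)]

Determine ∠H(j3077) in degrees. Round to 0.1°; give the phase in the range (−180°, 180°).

-161.9°

At s = jω = j3077:
pole (s+80): 80 + j3077 → |·| = √(80²+3077²) = √9474329 ≈ 3078, ∠ = arctan(3077/80) ≈ 88.51°
pole (s+918): 918 + j3077 → |·| = √(918²+3077²) = √10310653 ≈ 3211, ∠ = arctan(3077/918) ≈ 73.39°
∠H = 0.00° − 161.90° = -161.90°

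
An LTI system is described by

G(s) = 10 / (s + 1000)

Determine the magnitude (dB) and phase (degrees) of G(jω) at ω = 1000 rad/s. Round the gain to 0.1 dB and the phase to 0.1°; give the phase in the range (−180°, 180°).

At s = jω = j1000:
pole (s+1000): 1000 + j1000 → |·| = √(1000²+1000²) = √2000000 ≈ 1414.2, ∠ = arctan(1000/1000) ≈ 45.00°
|G| = 10 / 1414.2 ≈ 0.0070711
Gain = 20 log₁₀(0.0070711) ≈ -43.01 dB
∠G = 0.00° − 45.00° = -45.00°

-43.0 dB, -45.0°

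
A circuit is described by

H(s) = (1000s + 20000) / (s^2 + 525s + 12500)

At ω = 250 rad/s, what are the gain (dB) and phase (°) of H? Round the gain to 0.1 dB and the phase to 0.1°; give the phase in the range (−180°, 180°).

5.0 dB, -25.4°

Substitute s = j250:
Numerator: 1000(j250) + 20000 = 20000 + j250000
Denominator: (j250)^2 + 525(j250) + 12500 = -50000 + j131250
|N| = √(20000² + 250000²) ≈ 2.508e+05, ∠N ≈ 85.43°
|D| = √(50000² + 131250²) ≈ 1.4045e+05, ∠D ≈ 110.85°
|H| = 2.508e+05 / 1.4045e+05 ≈ 1.7857
Gain = 20 log₁₀(1.7857) ≈ 5.04 dB
∠H = 85.43° − 110.85° = -25.42°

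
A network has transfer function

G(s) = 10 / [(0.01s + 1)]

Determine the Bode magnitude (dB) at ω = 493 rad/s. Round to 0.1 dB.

6.0 dB

At ω = 493 rad/s:
pole (1 + j493·0.01) = 1 + j4.93 → |·| ≈ 5.0304, ∠ ≈ 78.53°
|G| = 10 · 1 / (5.0304) ≈ 1.9879
Gain = 20 log₁₀(1.9879) ≈ 5.97 dB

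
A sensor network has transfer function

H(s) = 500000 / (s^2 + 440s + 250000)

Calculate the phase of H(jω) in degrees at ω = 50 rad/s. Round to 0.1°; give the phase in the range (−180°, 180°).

At s = jω = j50:
quadratic: (j50)² + 440·j50 + 250000 = 247500 + j22000 → |·| ≈ 2.4848e+05, ∠ ≈ 5.08°
∠H = 0.00° − 5.08° = -5.08°

-5.1°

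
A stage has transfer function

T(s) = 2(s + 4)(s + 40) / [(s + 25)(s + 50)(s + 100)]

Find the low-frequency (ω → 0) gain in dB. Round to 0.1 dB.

T(0) = 2·4·40 / (25·50·100) = 0.00256
20 log₁₀(0.00256) ≈ -51.84 dB

-51.8 dB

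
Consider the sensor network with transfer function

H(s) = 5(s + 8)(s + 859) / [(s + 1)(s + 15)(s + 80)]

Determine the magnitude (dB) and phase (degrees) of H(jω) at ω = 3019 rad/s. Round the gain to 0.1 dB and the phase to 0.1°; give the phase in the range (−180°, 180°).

At s = jω = j3019:
zero (s+8): 8 + j3019 → |·| = √(8²+3019²) = √9114425 ≈ 3019, ∠ = arctan(3019/8) ≈ 89.85°
zero (s+859): 859 + j3019 → |·| = √(859²+3019²) = √9852242 ≈ 3138.8, ∠ = arctan(3019/859) ≈ 74.12°
pole (s+1): 1 + j3019 → |·| = √(1²+3019²) = √9114362 ≈ 3019, ∠ = arctan(3019/1) ≈ 89.98°
pole (s+15): 15 + j3019 → |·| = √(15²+3019²) = √9114586 ≈ 3019, ∠ = arctan(3019/15) ≈ 89.72°
pole (s+80): 80 + j3019 → |·| = √(80²+3019²) = √9120761 ≈ 3020.1, ∠ = arctan(3019/80) ≈ 88.48°
|H| = 5 · 9.476e+06 / 2.7526e+10 ≈ 0.0017213
Gain = 20 log₁₀(0.0017213) ≈ -55.28 dB
∠H = 163.97° − 268.18° = -104.21°

-55.3 dB, -104.2°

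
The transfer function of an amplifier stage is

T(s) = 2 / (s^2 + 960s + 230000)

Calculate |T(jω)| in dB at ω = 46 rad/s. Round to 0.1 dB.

Substitute s = j46:
Numerator: 2 = 2 + j0
Denominator: (j46)^2 + 960(j46) + 230000 = 227884 + j44160
|N| = √(2² + 0²) ≈ 2, ∠N ≈ 0.00°
|D| = √(227884² + 44160²) ≈ 2.3212e+05, ∠D ≈ 10.97°
|T| = 2 / 2.3212e+05 ≈ 8.6162e-06
Gain = 20 log₁₀(8.6162e-06) ≈ -101.29 dB

-101.3 dB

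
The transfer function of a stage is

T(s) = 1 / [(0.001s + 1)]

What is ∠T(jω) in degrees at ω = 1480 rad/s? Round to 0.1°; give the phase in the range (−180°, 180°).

-56.0°

At ω = 1480 rad/s:
pole (1 + j1480·0.001) = 1 + j1.48 → |·| ≈ 1.7862, ∠ ≈ 55.95°
∠T = (0°) − (55.95°) = -55.95°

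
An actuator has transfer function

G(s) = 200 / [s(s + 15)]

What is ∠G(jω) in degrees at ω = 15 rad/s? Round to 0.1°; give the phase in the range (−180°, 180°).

At s = jω = j15:
pole (s+15): 15 + j15 → |·| = √(15²+15²) = √450 ≈ 21.213, ∠ = arctan(15/15) ≈ 45.00°
pole at origin: |s| = 15, ∠ = 90.00° (in denominator)
∠G = 0.00° − 135.00° = -135.00°

-135.0°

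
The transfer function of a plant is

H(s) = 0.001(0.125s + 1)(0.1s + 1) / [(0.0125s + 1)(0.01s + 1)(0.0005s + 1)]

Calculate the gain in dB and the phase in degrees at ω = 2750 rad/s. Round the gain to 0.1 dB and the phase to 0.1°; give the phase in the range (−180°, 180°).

-24.6 dB, -50.6°

At ω = 2750 rad/s:
zero (1 + j2750·0.125) = 1 + j343.75 → |·| ≈ 343.75, ∠ ≈ 89.83°
zero (1 + j2750·0.1) = 1 + j275 → |·| ≈ 275, ∠ ≈ 89.79°
pole (1 + j2750·0.0125) = 1 + j34.375 → |·| ≈ 34.39, ∠ ≈ 88.33°
pole (1 + j2750·0.01) = 1 + j27.5 → |·| ≈ 27.518, ∠ ≈ 87.92°
pole (1 + j2750·0.0005) = 1 + j1.375 → |·| ≈ 1.7002, ∠ ≈ 53.97°
|H| = 0.001 · 343.75 · 275 / (34.39 · 27.518 · 1.7002) ≈ 0.058752
Gain = 20 log₁₀(0.058752) ≈ -24.62 dB
∠H = (89.83° + 89.79°) − (88.33° + 87.92° + 53.97°) = -50.60°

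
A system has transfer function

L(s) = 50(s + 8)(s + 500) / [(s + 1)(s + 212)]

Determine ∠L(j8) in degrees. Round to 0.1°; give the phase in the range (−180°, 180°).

At s = jω = j8:
zero (s+8): 8 + j8 → |·| = √(8²+8²) = √128 ≈ 11.314, ∠ = arctan(8/8) ≈ 45.00°
zero (s+500): 500 + j8 → |·| = √(500²+8²) = √250064 ≈ 500.06, ∠ = arctan(8/500) ≈ 0.92°
pole (s+1): 1 + j8 → |·| = √(1²+8²) = √65 ≈ 8.0623, ∠ = arctan(8/1) ≈ 82.87°
pole (s+212): 212 + j8 → |·| = √(212²+8²) = √45008 ≈ 212.15, ∠ = arctan(8/212) ≈ 2.16°
∠L = 45.92° − 85.03° = -39.11°

-39.1°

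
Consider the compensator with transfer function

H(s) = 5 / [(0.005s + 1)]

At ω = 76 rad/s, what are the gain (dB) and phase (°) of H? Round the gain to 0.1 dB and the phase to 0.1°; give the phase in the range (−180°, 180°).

13.4 dB, -20.8°

At ω = 76 rad/s:
pole (1 + j76·0.005) = 1 + j0.38 → |·| ≈ 1.0698, ∠ ≈ 20.81°
|H| = 5 · 1 / (1.0698) ≈ 4.6738
Gain = 20 log₁₀(4.6738) ≈ 13.39 dB
∠H = (0°) − (20.81°) = -20.81°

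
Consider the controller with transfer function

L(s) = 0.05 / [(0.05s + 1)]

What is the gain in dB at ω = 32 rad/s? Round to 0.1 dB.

At ω = 32 rad/s:
pole (1 + j32·0.05) = 1 + j1.6 → |·| ≈ 1.8868, ∠ ≈ 57.99°
|L| = 0.05 · 1 / (1.8868) ≈ 0.0265
Gain = 20 log₁₀(0.0265) ≈ -31.54 dB

-31.5 dB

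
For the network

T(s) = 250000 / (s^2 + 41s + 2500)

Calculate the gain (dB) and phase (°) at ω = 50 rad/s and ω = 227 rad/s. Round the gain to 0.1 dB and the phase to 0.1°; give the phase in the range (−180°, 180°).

ω = 50: 41.7 dB, -90.0°; ω = 227: 14.0 dB, -169.3°

At s = jω = j50:
quadratic: (j50)² + 41·j50 + 2500 = 0 + j2050 → |·| ≈ 2050, ∠ ≈ 90.00°
|T| = 250000 / 2050 ≈ 121.95
Gain = 20 log₁₀(121.95) ≈ 41.72 dB
∠T = 0.00° − 90.00° = -90.00°

At s = jω = j227:
quadratic: (j227)² + 41·j227 + 2500 = -49029 + j9307 → |·| ≈ 49905, ∠ ≈ 169.25°
|T| = 250000 / 49905 ≈ 5.0095
Gain = 20 log₁₀(5.0095) ≈ 14.00 dB
∠T = 0.00° − 169.25° = -169.25°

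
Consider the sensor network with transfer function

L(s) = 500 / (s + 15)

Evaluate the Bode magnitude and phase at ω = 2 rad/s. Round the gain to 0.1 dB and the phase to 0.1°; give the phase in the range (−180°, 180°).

30.4 dB, -7.6°

Substitute s = j2:
Numerator: 500 = 500 + j0
Denominator: (j2) + 15 = 15 + j2
|N| = √(500² + 0²) ≈ 500, ∠N ≈ 0.00°
|D| = √(15² + 2²) ≈ 15.133, ∠D ≈ 7.59°
|L| = 500 / 15.133 ≈ 33.04
Gain = 20 log₁₀(33.04) ≈ 30.38 dB
∠L = 0.00° − 7.59° = -7.59°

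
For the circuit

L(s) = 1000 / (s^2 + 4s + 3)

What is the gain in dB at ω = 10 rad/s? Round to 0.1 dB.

Substitute s = j10:
Numerator: 1000 = 1000 + j0
Denominator: (j10)^2 + 4(j10) + 3 = -97 + j40
|N| = √(1000² + 0²) ≈ 1000, ∠N ≈ 0.00°
|D| = √(97² + 40²) ≈ 104.92, ∠D ≈ 157.59°
|L| = 1000 / 104.92 ≈ 9.5311
Gain = 20 log₁₀(9.5311) ≈ 19.58 dB

19.6 dB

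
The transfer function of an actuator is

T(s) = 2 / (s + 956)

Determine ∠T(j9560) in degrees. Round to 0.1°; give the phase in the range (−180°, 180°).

-84.3°

Substitute s = j9560:
Numerator: 2 = 2 + j0
Denominator: (j9560) + 956 = 956 + j9560
|N| = √(2² + 0²) ≈ 2, ∠N ≈ 0.00°
|D| = √(956² + 9560²) ≈ 9607.7, ∠D ≈ 84.29°
∠T = 0.00° − 84.29° = -84.29°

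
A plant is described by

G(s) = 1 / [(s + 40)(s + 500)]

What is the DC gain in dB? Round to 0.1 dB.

-86.0 dB

G(0) = 1 / (40·500) = 5e-05
20 log₁₀(5e-05) ≈ -86.02 dB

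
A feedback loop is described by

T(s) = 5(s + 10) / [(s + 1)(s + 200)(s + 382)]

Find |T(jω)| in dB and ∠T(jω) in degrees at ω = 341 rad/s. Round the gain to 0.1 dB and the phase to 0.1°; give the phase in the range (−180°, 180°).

At s = jω = j341:
zero (s+10): 10 + j341 → |·| = √(10²+341²) = √116381 ≈ 341.15, ∠ = arctan(341/10) ≈ 88.32°
pole (s+1): 1 + j341 → |·| = √(1²+341²) = √116282 ≈ 341, ∠ = arctan(341/1) ≈ 89.83°
pole (s+200): 200 + j341 → |·| = √(200²+341²) = √156281 ≈ 395.32, ∠ = arctan(341/200) ≈ 59.61°
pole (s+382): 382 + j341 → |·| = √(382²+341²) = √262205 ≈ 512.06, ∠ = arctan(341/382) ≈ 41.75°
|T| = 5 · 341.15 / 6.9028e+07 ≈ 2.4711e-05
Gain = 20 log₁₀(2.4711e-05) ≈ -92.14 dB
∠T = 88.32° − 191.19° = -102.87°

-92.1 dB, -102.9°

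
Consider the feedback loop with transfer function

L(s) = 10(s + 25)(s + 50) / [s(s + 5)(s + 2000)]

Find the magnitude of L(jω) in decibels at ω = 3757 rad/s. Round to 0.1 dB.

At s = jω = j3757:
zero (s+25): 25 + j3757 → |·| = √(25²+3757²) = √14115674 ≈ 3757.1, ∠ = arctan(3757/25) ≈ 89.62°
zero (s+50): 50 + j3757 → |·| = √(50²+3757²) = √14117549 ≈ 3757.3, ∠ = arctan(3757/50) ≈ 89.24°
pole (s+5): 5 + j3757 → |·| = √(5²+3757²) = √14115074 ≈ 3757, ∠ = arctan(3757/5) ≈ 89.92°
pole (s+2000): 2000 + j3757 → |·| = √(2000²+3757²) = √18115049 ≈ 4256.2, ∠ = arctan(3757/2000) ≈ 61.97°
pole at origin: |s| = 3757, ∠ = 90.00° (in denominator)
|L| = 10 · 1.4117e+07 / 6.0076e+10 ≈ 0.0023499
Gain = 20 log₁₀(0.0023499) ≈ -52.58 dB

-52.6 dB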